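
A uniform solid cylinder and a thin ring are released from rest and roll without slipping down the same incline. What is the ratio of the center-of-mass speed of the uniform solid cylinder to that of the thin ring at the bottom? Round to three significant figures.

Each satisfies Mgh = ½(1+k)Mv² with k = I/(MR²), so v ∝ 1/√(1+k).
For the uniform solid cylinder k = 0.5; for the thin ring k = 1.
v₁/v₂ = √((1+k₂)/(1+k₁)) = √(2/1.5) ≈ 1.15.

v_ratio ≈ 1.15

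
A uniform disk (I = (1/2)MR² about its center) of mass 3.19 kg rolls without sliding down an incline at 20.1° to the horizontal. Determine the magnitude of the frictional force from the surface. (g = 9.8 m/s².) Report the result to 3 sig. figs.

f ≈ 3.58 N

The moment of inertia is (1/2)MR², giving k ≡ I/(MR²) = 0.5.
Along the incline Mg sinθ − f = Ma, and torque about the center fR = Iα = kMR²(a/R) gives f = kMa.
Combining, a = g sinθ/(1+k) and f = kMa = kMg sinθ/(1+k).
f = 0.5 × 3.19 × 9.8 × sin20.1° / 1.5 ≈ 3.58 N.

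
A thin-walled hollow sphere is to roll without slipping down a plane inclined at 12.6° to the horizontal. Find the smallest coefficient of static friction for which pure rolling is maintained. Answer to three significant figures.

μ_min ≈ 0.0894

Here I = (2/3)MR², so the shape factor k = I/(MR²) = 2/3.
Translational: Mg sinθ − f = Ma. Rotational about the CM: fR = Iα = kMRa, so f = kMa.
These give a = g sinθ/(1+k) and the required friction f = kMg sinθ/(1+k).
The normal force is N = Mg cosθ, so μ_min = f/N = k tanθ/(1+k).
μ_min = (2/3) × tan12.6° / 1.667 ≈ 0.0894.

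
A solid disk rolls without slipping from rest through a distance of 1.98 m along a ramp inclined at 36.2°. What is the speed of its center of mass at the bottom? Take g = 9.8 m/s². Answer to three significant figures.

Here I = (1/2)MR², so the shape factor k = I/(MR²) = 0.5.
Pure rolling means v = ωR; then KE = ½Mv² + ½I(v/R)² = ½(1+k)Mv² = (3/4)Mv².
The vertical drop is h = L sinθ = 1.98 × sin36.2° = 1.169 m.
Energy conservation: Mgh = (3/4)Mv², so v = √(2gh/(1+k)) = √(2 × 9.8 × 1.169 / 1.5) ≈ 3.91 m/s.

v ≈ 3.91 m/s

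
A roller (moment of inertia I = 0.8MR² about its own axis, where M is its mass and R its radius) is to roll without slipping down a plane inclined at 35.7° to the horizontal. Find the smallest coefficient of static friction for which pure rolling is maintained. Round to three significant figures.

μ_min ≈ 0.319

The moment of inertia is 0.8MR², giving k ≡ I/(MR²) = 0.8.
Along the incline Mg sinθ − f = Ma, and torque about the center fR = Iα = kMR²(a/R) gives f = kMa.
These give a = g sinθ/(1+k) and the required friction f = kMg sinθ/(1+k).
The normal force is N = Mg cosθ, so μ_min = f/N = k tanθ/(1+k).
μ_min = 0.8 × tan35.7° / 1.8 ≈ 0.319.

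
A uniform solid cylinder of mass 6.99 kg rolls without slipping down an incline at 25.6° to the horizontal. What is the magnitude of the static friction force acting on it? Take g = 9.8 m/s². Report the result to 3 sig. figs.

For this body I = (1/2)MR², i.e. k = I/(MR²) = 0.5.
Newton's second law down the slope: Mg sinθ − f = Ma. The torque equation fR = Iα (with α = a/R) gives f = kMa.
Combining, a = g sinθ/(1+k) and f = kMa = kMg sinθ/(1+k).
f = 0.5 × 6.99 × 9.8 × sin25.6° / 1.5 ≈ 9.87 N.

f ≈ 9.87 N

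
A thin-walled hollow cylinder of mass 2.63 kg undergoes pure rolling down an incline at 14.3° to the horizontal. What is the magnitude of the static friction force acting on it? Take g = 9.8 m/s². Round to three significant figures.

Here I = MR², so the shape factor k = I/(MR²) = 1.
Translational: Mg sinθ − f = Ma. Rotational about the CM: fR = Iα = kMRa, so f = kMa.
Combining, a = g sinθ/(1+k) and f = kMa = kMg sinθ/(1+k).
f = 1 × 2.63 × 9.8 × sin14.3° / 2 ≈ 3.18 N.

f ≈ 3.18 N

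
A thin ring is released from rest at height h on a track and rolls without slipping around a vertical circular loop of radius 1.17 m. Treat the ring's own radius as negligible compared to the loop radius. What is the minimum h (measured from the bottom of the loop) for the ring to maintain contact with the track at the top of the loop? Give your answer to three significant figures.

h_min ≈ 3.51 m

With I = MR², the ratio k = I/(MR²) is 1.
At the top, contact is just lost when gravity alone supplies the centripetal force: Mg = Mv_top²/r, i.e. v_top² = gr.
With ω = v/R, the kinetic energy at speed v is ½(1+k)Mv² = Mv².
Energy conservation from release (height h) to the top (height 2r): Mgh = Mg(2r) + M·gr.
Thus h_min = 2r + (1+k)r/2 = r(2 + 2/2) = 1.17 × 3 ≈ 3.51 m.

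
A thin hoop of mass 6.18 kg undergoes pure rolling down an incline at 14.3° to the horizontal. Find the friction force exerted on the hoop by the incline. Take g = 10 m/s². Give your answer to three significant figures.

f ≈ 7.63 N

Here I = MR², so the shape factor k = I/(MR²) = 1.
Newton's second law down the slope: Mg sinθ − f = Ma. The torque equation fR = Iα (with α = a/R) gives f = kMa.
Combining, a = g sinθ/(1+k) and f = kMa = kMg sinθ/(1+k).
f = 1 × 6.18 × 10 × sin14.3° / 2 ≈ 7.63 N.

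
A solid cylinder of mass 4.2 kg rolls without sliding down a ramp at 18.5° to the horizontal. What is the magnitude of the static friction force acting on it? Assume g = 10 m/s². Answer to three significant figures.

f ≈ 4.44 N

For this body I = (1/2)MR², i.e. k = I/(MR²) = 0.5.
Newton's second law down the slope: Mg sinθ − f = Ma. The torque equation fR = Iα (with α = a/R) gives f = kMa.
Combining, a = g sinθ/(1+k) and f = kMa = kMg sinθ/(1+k).
f = 0.5 × 4.2 × 10 × sin18.5° / 1.5 ≈ 4.44 N.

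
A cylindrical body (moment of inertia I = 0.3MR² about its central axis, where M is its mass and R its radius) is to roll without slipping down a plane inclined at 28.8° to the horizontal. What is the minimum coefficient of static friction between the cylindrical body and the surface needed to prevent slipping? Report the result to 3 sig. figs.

Here I = 0.3MR², so the shape factor k = I/(MR²) = 0.3.
Translational: Mg sinθ − f = Ma. Rotational about the CM: fR = Iα = kMRa, so f = kMa.
These give a = g sinθ/(1+k) and the required friction f = kMg sinθ/(1+k).
The normal force is N = Mg cosθ, so μ_min = f/N = k tanθ/(1+k).
μ_min = 0.3 × tan28.8° / 1.3 ≈ 0.127.

μ_min ≈ 0.127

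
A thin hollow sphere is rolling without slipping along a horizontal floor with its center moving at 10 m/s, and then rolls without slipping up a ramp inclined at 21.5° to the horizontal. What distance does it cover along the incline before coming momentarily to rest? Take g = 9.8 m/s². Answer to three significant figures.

The moment of inertia is (2/3)MR², giving k ≡ I/(MR²) = 2/3.
Since it rolls without slipping, ω = v/R and KE = ½Mv² + ½Iω² = ½(1+k)Mv² = (5/6)Mv².
Setting this equal to Mgh gives the vertical rise h = (1+k)v₀²/(2g) = 1.667×10²/(2×9.8) = 8.503 m.
The distance along the slope is d = h/sinθ = 8.503/sin21.5° ≈ 23.2 m.

d ≈ 23.2 m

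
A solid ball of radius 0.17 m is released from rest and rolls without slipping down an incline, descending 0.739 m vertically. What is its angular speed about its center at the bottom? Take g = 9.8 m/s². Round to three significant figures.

ω ≈ 18.9 rad/s

Here I = (2/5)MR², so the shape factor k = I/(MR²) = 0.4.
Pure rolling means v = ωR; then KE = ½Mv² + ½I(v/R)² = ½(1+k)Mv² = (7/10)Mv².
Energy conservation Mgh = ½(1+k)Mv² gives v = √(2gh/(1+k)) = √(2 × 9.8 × 0.739 / 1.4) = 3.217 m/s.
Then ω = v/R = 3.217 / 0.17 ≈ 18.9 rad/s.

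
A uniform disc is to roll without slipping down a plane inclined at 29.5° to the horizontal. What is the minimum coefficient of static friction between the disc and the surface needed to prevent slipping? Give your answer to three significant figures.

The moment of inertia is (1/2)MR², giving k ≡ I/(MR²) = 0.5.
Along the incline Mg sinθ − f = Ma, and torque about the center fR = Iα = kMR²(a/R) gives f = kMa.
These give a = g sinθ/(1+k) and the required friction f = kMg sinθ/(1+k).
The normal force is N = Mg cosθ, so μ_min = f/N = k tanθ/(1+k).
μ_min = 0.5 × tan29.5° / 1.5 ≈ 0.189.

μ_min ≈ 0.189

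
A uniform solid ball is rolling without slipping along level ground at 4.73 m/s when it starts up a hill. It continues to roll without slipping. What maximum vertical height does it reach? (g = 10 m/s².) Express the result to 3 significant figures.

The moment of inertia is (2/5)MR², giving k ≡ I/(MR²) = 0.4.
The rolling condition ω = v/R makes the rotational term ½I(v/R)² = ½kMv², so KE_total = ½(1+k)Mv² = (7/10)Mv².
At the top the kinetic energy is zero, so (7/10)Mv₀² = Mgh.
Thus h = (1+k)v₀²/(2g) = 1.4 × 4.73² / (2 × 10) ≈ 1.57 m.

h ≈ 1.57 m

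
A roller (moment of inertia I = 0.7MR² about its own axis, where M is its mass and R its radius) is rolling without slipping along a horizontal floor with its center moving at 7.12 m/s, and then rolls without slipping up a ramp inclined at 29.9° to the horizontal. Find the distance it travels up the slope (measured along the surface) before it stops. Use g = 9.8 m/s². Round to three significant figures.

d ≈ 8.82 m

With I = 0.7MR², the ratio k = I/(MR²) is 0.7.
The rolling condition ω = v/R makes the rotational term ½I(v/R)² = ½kMv², so KE_total = ½(1+k)Mv² = (17/20)Mv².
Setting this equal to Mgh gives the vertical rise h = (1+k)v₀²/(2g) = 1.7×7.12²/(2×9.8) = 4.397 m.
The distance along the slope is d = h/sinθ = 4.397/sin29.9° ≈ 8.82 m.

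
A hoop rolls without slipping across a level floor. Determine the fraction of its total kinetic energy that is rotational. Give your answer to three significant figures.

fraction ≈ 0.500

With I = MR², the ratio k = I/(MR²) is 1.
With ω = v/R, KE_trans = ½Mv² and KE_rot = ½Iω² = ½kMv², so KE_total = ½(1+k)Mv².
The rotational fraction is therefore k/(1+k) = 1/2 ≈ 0.500.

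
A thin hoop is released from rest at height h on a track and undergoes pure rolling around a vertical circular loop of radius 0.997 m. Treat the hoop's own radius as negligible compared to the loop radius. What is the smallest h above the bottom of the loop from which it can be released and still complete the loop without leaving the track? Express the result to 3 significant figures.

With I = MR², the ratio k = I/(MR²) is 1.
At the top, contact is just lost when gravity alone supplies the centripetal force: Mg = Mv_top²/r, i.e. v_top² = gr.
With ω = v/R, the kinetic energy at speed v is ½(1+k)Mv² = Mv².
Energy conservation from release (height h) to the top (height 2r): Mgh = Mg(2r) + M·gr.
Thus h_min = 2r + (1+k)r/2 = r(2 + 2/2) = 0.997 × 3 ≈ 2.99 m.

h_min ≈ 2.99 m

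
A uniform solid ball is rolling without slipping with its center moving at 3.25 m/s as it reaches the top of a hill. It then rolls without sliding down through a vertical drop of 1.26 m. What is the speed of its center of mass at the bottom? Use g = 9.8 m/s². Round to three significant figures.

v ≈ 5.31 m/s

For this body I = (2/5)MR², i.e. k = I/(MR²) = 0.4.
Since it rolls without slipping, ω = v/R and KE = ½Mv² + ½Iω² = ½(1+k)Mv² = (7/10)Mv².
Conserving energy between top and bottom: (7/10)Mv² = (7/10)Mv₀² + Mgh, hence v² = v₀² + 2gh/(1+k).
v = √(3.25² + 2×9.8×1.26/1.4) = √28.2 ≈ 5.31 m/s.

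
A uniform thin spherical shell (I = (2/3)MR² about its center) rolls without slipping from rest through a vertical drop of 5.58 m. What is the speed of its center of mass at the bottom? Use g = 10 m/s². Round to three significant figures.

v ≈ 8.18 m/s

The moment of inertia is (2/3)MR², giving k ≡ I/(MR²) = 2/3.
Rolling without slipping gives ω = v/R, so the total kinetic energy is ½Mv² + ½Iω² = ½(1+k)Mv² = (5/6)Mv².
Setting Mgh = (5/6)Mv² gives v = √(2gh/(1+k)) = √(2·10·5.58/1.667) ≈ 8.18 m/s.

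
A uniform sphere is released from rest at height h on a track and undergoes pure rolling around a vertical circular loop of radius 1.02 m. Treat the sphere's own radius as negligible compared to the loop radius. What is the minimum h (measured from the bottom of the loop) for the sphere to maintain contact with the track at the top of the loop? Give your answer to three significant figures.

h_min ≈ 2.75 m

For this body I = (2/5)MR², i.e. k = I/(MR²) = 0.4.
At the top of the loop, the minimum-contact condition is Mg = Mv_top²/r, so v_top² = gr.
With ω = v/R, the kinetic energy at speed v is ½(1+k)Mv² = (7/10)Mv².
Energy conservation from release (height h) to the top (height 2r): Mgh = Mg(2r) + (7/10)M·gr.
Thus h_min = 2r + (1+k)r/2 = r(2 + 1.4/2) = 1.02 × 2.7 ≈ 2.75 m.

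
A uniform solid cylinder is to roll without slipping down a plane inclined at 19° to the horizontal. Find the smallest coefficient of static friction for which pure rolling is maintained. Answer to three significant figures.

The moment of inertia is (1/2)MR², giving k ≡ I/(MR²) = 0.5.
Translational: Mg sinθ − f = Ma. Rotational about the CM: fR = Iα = kMRa, so f = kMa.
These give a = g sinθ/(1+k) and the required friction f = kMg sinθ/(1+k).
With N = Mg cosθ, the no-slip condition f ≤ μN gives μ_min = f/N = k tanθ/(1+k).
μ_min = 0.5 × tan19° / 1.5 ≈ 0.115.

μ_min ≈ 0.115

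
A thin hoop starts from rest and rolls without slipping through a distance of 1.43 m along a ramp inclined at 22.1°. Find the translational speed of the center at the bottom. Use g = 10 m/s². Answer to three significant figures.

For this body I = MR², i.e. k = I/(MR²) = 1.
Since it rolls without slipping, ω = v/R and KE = ½Mv² + ½Iω² = ½(1+k)Mv² = Mv².
The vertical drop is h = L sinθ = 1.43 × sin22.1° = 0.538 m.
Energy conservation: Mgh = Mv², so v = √(2gh/(1+k)) = √(2 × 10 × 0.538 / 2) ≈ 2.32 m/s.

v ≈ 2.32 m/s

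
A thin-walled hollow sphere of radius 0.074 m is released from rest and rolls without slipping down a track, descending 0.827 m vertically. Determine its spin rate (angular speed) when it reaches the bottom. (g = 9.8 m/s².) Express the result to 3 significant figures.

For this body I = (2/3)MR², i.e. k = I/(MR²) = 2/3.
The rolling condition ω = v/R makes the rotational term ½I(v/R)² = ½kMv², so KE_total = ½(1+k)Mv² = (5/6)Mv².
Energy conservation Mgh = ½(1+k)Mv² gives v = √(2gh/(1+k)) = √(2 × 9.8 × 0.827 / 1.667) = 3.119 m/s.
Then ω = v/R = 3.119 / 0.074 ≈ 42.1 rad/s.

ω ≈ 42.1 rad/s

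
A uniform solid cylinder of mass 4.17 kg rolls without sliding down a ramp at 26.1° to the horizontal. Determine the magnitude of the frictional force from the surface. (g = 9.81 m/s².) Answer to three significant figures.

f ≈ 6.00 N

Here I = (1/2)MR², so the shape factor k = I/(MR²) = 0.5.
Along the incline Mg sinθ − f = Ma, and torque about the center fR = Iα = kMR²(a/R) gives f = kMa.
Combining, a = g sinθ/(1+k) and f = kMa = kMg sinθ/(1+k).
f = 0.5 × 4.17 × 9.81 × sin26.1° / 1.5 ≈ 6.00 N.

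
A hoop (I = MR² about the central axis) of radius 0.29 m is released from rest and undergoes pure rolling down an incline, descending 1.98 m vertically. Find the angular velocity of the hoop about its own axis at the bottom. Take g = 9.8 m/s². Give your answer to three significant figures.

ω ≈ 15.2 rad/s

With I = MR², the ratio k = I/(MR²) is 1.
Rolling without slipping gives ω = v/R, so the total kinetic energy is ½Mv² + ½Iω² = ½(1+k)Mv² = Mv².
Energy conservation Mgh = ½(1+k)Mv² gives v = √(2gh/(1+k)) = √(2 × 9.8 × 1.98 / 2) = 4.405 m/s.
The angular speed follows from ω = v/R = 4.405/0.29 ≈ 15.2 rad/s.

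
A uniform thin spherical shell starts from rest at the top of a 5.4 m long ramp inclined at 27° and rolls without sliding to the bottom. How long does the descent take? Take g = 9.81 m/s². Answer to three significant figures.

t ≈ 2.01 s

Here I = (2/3)MR², so the shape factor k = I/(MR²) = 2/3.
Newton's second law down the slope: Mg sinθ − f = Ma. The torque equation fR = Iα (with α = a/R) gives f = kMa.
Hence a = g sinθ/(1+k) = 9.81×sin27°/1.667 = 2.672 m/s².
Starting from rest, L = ½at², so t = √(2L/a) = √(2×5.4/2.672) ≈ 2.01 s.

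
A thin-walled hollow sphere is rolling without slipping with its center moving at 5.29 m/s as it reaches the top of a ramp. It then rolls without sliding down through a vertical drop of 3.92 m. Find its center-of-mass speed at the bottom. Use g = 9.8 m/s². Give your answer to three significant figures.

With I = (2/3)MR², the ratio k = I/(MR²) is 2/3.
The rolling condition ω = v/R makes the rotational term ½I(v/R)² = ½kMv², so KE_total = ½(1+k)Mv² = (5/6)Mv².
Energy conservation: (5/6)Mv₀² + Mgh = (5/6)Mv², so v² = v₀² + 2gh/(1+k).
v = √(5.29² + 2×9.8×3.92/1.667) = √74.08 ≈ 8.61 m/s.

v ≈ 8.61 m/s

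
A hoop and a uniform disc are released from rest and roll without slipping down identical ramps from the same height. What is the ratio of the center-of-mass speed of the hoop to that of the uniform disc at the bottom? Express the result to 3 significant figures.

Each satisfies Mgh = ½(1+k)Mv² with k = I/(MR²), so v ∝ 1/√(1+k).
For the hoop k = 1; for the uniform disc k = 0.5.
v₁/v₂ = √((1+k₂)/(1+k₁)) = √(1.5/2) ≈ 0.866.

v_ratio ≈ 0.866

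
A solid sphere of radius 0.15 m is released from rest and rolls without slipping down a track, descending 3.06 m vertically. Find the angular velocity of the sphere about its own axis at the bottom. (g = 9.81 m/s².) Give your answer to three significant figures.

ω ≈ 43.7 rad/s

The moment of inertia is (2/5)MR², giving k ≡ I/(MR²) = 0.4.
The rolling condition ω = v/R makes the rotational term ½I(v/R)² = ½kMv², so KE_total = ½(1+k)Mv² = (7/10)Mv².
Energy conservation Mgh = ½(1+k)Mv² gives v = √(2gh/(1+k)) = √(2 × 9.81 × 3.06 / 1.4) = 6.549 m/s.
The angular speed follows from ω = v/R = 6.549/0.15 ≈ 43.7 rad/s.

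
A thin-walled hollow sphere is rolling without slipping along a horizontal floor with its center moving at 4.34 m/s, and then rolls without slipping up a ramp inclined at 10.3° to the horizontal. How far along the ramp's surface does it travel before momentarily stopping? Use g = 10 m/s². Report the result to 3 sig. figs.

d ≈ 8.78 m

The moment of inertia is (2/3)MR², giving k ≡ I/(MR²) = 2/3.
The rolling condition ω = v/R makes the rotational term ½I(v/R)² = ½kMv², so KE_total = ½(1+k)Mv² = (5/6)Mv².
Setting this equal to Mgh gives the vertical rise h = (1+k)v₀²/(2g) = 1.667×4.34²/(2×10) = 1.57 m.
The distance along the slope is d = h/sinθ = 1.57/sin10.3° ≈ 8.78 m.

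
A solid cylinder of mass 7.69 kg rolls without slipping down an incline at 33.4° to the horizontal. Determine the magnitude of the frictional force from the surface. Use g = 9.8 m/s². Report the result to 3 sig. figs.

The moment of inertia is (1/2)MR², giving k ≡ I/(MR²) = 0.5.
Along the incline Mg sinθ − f = Ma, and torque about the center fR = Iα = kMR²(a/R) gives f = kMa.
Combining, a = g sinθ/(1+k) and f = kMa = kMg sinθ/(1+k).
f = 0.5 × 7.69 × 9.8 × sin33.4° / 1.5 ≈ 13.8 N.

f ≈ 13.8 N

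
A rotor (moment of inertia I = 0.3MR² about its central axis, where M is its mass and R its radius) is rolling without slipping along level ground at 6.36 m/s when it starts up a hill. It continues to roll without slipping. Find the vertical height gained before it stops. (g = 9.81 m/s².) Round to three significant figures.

For this body I = 0.3MR², i.e. k = I/(MR²) = 0.3.
The rolling condition ω = v/R makes the rotational term ½I(v/R)² = ½kMv², so KE_total = ½(1+k)Mv² = (13/20)Mv².
At the top the kinetic energy is zero, so (13/20)Mv₀² = Mgh.
Thus h = (1+k)v₀²/(2g) = 1.3 × 6.36² / (2 × 9.81) ≈ 2.68 m.

h ≈ 2.68 m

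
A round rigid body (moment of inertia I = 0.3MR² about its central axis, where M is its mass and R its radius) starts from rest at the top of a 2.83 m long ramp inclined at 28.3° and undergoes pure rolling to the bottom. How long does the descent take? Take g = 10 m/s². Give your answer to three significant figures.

t ≈ 1.25 s

With I = 0.3MR², the ratio k = I/(MR²) is 0.3.
Translational: Mg sinθ − f = Ma. Rotational about the CM: fR = Iα = kMRa, so f = kMa.
Hence a = g sinθ/(1+k) = 10×sin28.3°/1.3 = 3.647 m/s².
Starting from rest, L = ½at², so t = √(2L/a) = √(2×2.83/3.647) ≈ 1.25 s.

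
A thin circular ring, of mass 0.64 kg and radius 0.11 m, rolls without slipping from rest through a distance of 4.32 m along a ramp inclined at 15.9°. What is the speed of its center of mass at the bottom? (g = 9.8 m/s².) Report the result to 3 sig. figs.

v ≈ 3.41 m/s

Here I = MR², so the shape factor k = I/(MR²) = 1.
Rolling without slipping gives ω = v/R, so the total kinetic energy is ½Mv² + ½Iω² = ½(1+k)Mv² = Mv².
The vertical drop is h = L sinθ = 4.32 × sin15.9° = 1.184 m.
Energy conservation: Mgh = Mv², so v = √(2gh/(1+k)) = √(2 × 9.8 × 1.184 / 2) ≈ 3.41 m/s.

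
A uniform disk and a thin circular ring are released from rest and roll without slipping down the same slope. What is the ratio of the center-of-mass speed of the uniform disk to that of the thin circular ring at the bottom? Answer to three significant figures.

Each satisfies Mgh = ½(1+k)Mv² with k = I/(MR²), so v ∝ 1/√(1+k).
For the uniform disk k = 0.5; for the thin circular ring k = 1.
v₁/v₂ = √((1+k₂)/(1+k₁)) = √(2/1.5) ≈ 1.15.

v_ratio ≈ 1.15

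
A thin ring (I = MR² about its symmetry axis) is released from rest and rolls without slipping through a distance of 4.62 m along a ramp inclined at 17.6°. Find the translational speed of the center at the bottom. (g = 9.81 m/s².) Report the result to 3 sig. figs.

v ≈ 3.70 m/s

The moment of inertia is MR², giving k ≡ I/(MR²) = 1.
Pure rolling means v = ωR; then KE = ½Mv² + ½I(v/R)² = ½(1+k)Mv² = Mv².
The vertical drop is h = L sinθ = 4.62 × sin17.6° = 1.397 m.
Energy conservation: Mgh = Mv², so v = √(2gh/(1+k)) = √(2 × 9.81 × 1.397 / 2) ≈ 3.70 m/s.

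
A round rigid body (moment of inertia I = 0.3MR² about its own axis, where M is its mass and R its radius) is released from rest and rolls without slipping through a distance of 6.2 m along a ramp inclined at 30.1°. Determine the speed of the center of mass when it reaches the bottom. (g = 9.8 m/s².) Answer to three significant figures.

v ≈ 6.85 m/s

The moment of inertia is 0.3MR², giving k ≡ I/(MR²) = 0.3.
Since it rolls without slipping, ω = v/R and KE = ½Mv² + ½Iω² = ½(1+k)Mv² = (13/20)Mv².
The vertical drop is h = L sinθ = 6.2 × sin30.1° = 3.109 m.
Energy conservation: Mgh = (13/20)Mv², so v = √(2gh/(1+k)) = √(2 × 9.8 × 3.109 / 1.3) ≈ 6.85 m/s.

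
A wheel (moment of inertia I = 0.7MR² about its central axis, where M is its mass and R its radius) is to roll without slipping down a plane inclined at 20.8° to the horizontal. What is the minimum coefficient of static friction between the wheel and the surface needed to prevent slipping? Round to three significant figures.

Here I = 0.7MR², so the shape factor k = I/(MR²) = 0.7.
Translational: Mg sinθ − f = Ma. Rotational about the CM: fR = Iα = kMRa, so f = kMa.
These give a = g sinθ/(1+k) and the required friction f = kMg sinθ/(1+k).
With N = Mg cosθ, the no-slip condition f ≤ μN gives μ_min = f/N = k tanθ/(1+k).
μ_min = 0.7 × tan20.8° / 1.7 ≈ 0.156.

μ_min ≈ 0.156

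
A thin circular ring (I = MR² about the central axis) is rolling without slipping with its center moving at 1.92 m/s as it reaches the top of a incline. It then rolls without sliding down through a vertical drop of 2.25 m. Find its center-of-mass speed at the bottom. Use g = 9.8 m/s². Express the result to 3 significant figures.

Here I = MR², so the shape factor k = I/(MR²) = 1.
Rolling without slipping gives ω = v/R, so the total kinetic energy is ½Mv² + ½Iω² = ½(1+k)Mv² = Mv².
Conserving energy between top and bottom: Mv² = Mv₀² + Mgh, hence v² = v₀² + 2gh/(1+k).
v = √(1.92² + 2×9.8×2.25/2) = √25.74 ≈ 5.07 m/s.

v ≈ 5.07 m/s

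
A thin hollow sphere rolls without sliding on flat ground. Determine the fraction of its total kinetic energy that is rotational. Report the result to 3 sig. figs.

The moment of inertia is (2/3)MR², giving k ≡ I/(MR²) = 2/3.
With ω = v/R, KE_trans = ½Mv² and KE_rot = ½Iω² = ½kMv², so KE_total = ½(1+k)Mv².
The rotational fraction is therefore k/(1+k) = (2/3)/1.667 ≈ 0.400.

fraction ≈ 0.400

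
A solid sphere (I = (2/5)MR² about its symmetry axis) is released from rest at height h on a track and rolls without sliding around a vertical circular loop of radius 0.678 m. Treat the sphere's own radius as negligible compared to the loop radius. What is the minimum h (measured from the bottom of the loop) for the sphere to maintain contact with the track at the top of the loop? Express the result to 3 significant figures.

h_min ≈ 1.83 m

For this body I = (2/5)MR², i.e. k = I/(MR²) = 0.4.
At the top, contact is just lost when gravity alone supplies the centripetal force: Mg = Mv_top²/r, i.e. v_top² = gr.
With ω = v/R, the kinetic energy at speed v is ½(1+k)Mv² = (7/10)Mv².
Energy conservation from release (height h) to the top (height 2r): Mgh = Mg(2r) + (7/10)M·gr.
Thus h_min = 2r + (1+k)r/2 = r(2 + 1.4/2) = 0.678 × 2.7 ≈ 1.83 m.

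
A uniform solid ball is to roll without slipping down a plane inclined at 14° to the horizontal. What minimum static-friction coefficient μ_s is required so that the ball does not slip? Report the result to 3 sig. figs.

μ_min ≈ 0.0712

The moment of inertia is (2/5)MR², giving k ≡ I/(MR²) = 0.4.
Newton's second law down the slope: Mg sinθ − f = Ma. The torque equation fR = Iα (with α = a/R) gives f = kMa.
These give a = g sinθ/(1+k) and the required friction f = kMg sinθ/(1+k).
The normal force is N = Mg cosθ, so μ_min = f/N = k tanθ/(1+k).
μ_min = 0.4 × tan14° / 1.4 ≈ 0.0712.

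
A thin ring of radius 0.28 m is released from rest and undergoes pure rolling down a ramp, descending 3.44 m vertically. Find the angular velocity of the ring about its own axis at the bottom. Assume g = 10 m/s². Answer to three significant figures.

ω ≈ 20.9 rad/s

With I = MR², the ratio k = I/(MR²) is 1.
Rolling without slipping gives ω = v/R, so the total kinetic energy is ½Mv² + ½Iω² = ½(1+k)Mv² = Mv².
Energy conservation Mgh = ½(1+k)Mv² gives v = √(2gh/(1+k)) = √(2 × 10 × 3.44 / 2) = 5.865 m/s.
The angular speed follows from ω = v/R = 5.865/0.28 ≈ 20.9 rad/s.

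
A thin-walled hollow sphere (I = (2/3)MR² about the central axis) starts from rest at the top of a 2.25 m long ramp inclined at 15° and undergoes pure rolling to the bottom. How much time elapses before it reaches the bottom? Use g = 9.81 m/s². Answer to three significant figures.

With I = (2/3)MR², the ratio k = I/(MR²) is 2/3.
Along the incline Mg sinθ − f = Ma, and torque about the center fR = Iα = kMR²(a/R) gives f = kMa.
Hence a = g sinθ/(1+k) = 9.81×sin15°/1.667 = 1.523 m/s².
Starting from rest, L = ½at², so t = √(2L/a) = √(2×2.25/1.523) ≈ 1.72 s.

t ≈ 1.72 s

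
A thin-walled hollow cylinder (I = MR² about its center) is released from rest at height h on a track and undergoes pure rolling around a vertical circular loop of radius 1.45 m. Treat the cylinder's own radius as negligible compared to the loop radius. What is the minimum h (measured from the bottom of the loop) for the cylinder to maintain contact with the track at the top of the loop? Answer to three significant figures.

Here I = MR², so the shape factor k = I/(MR²) = 1.
At the top of the loop, the minimum-contact condition is Mg = Mv_top²/r, so v_top² = gr.
With ω = v/R, the kinetic energy at speed v is ½(1+k)Mv² = Mv².
Energy conservation from release (height h) to the top (height 2r): Mgh = Mg(2r) + M·gr.
Thus h_min = 2r + (1+k)r/2 = r(2 + 2/2) = 1.45 × 3 ≈ 4.35 m.

h_min ≈ 4.35 m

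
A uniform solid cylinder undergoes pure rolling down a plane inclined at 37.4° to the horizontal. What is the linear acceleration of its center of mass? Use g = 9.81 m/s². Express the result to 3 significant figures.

a ≈ 3.97 m/s²

For this body I = (1/2)MR², i.e. k = I/(MR²) = 0.5.
Translational: Mg sinθ − f = Ma. Rotational about the CM: fR = Iα = kMRa, so f = kMa.
Eliminating f: Mg sinθ = (1+k)Ma, so a = g sinθ/(1+k) = 9.81 × sin37.4° / 1.5 ≈ 3.97 m/s².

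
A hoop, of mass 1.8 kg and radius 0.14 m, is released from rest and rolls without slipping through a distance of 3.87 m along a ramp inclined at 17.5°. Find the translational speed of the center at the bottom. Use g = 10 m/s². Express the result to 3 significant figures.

v ≈ 3.41 m/s

With I = MR², the ratio k = I/(MR²) is 1.
Since it rolls without slipping, ω = v/R and KE = ½Mv² + ½Iω² = ½(1+k)Mv² = Mv².
The vertical drop is h = L sinθ = 3.87 × sin17.5° = 1.164 m.
Setting Mgh = Mv² gives v = √(2gh/(1+k)) = √(2·10·1.164/2) ≈ 3.41 m/s.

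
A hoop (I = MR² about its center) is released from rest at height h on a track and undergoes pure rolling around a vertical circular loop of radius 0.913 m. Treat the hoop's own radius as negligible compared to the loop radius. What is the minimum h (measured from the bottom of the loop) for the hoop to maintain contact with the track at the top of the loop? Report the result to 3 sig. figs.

h_min ≈ 2.74 m

For this body I = MR², i.e. k = I/(MR²) = 1.
At the top, contact is just lost when gravity alone supplies the centripetal force: Mg = Mv_top²/r, i.e. v_top² = gr.
With ω = v/R, the kinetic energy at speed v is ½(1+k)Mv² = Mv².
Energy conservation from release (height h) to the top (height 2r): Mgh = Mg(2r) + M·gr.
Thus h_min = 2r + (1+k)r/2 = r(2 + 2/2) = 0.913 × 3 ≈ 2.74 m.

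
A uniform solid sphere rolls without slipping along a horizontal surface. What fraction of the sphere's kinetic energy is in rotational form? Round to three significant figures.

fraction ≈ 0.286

For this body I = (2/5)MR², i.e. k = I/(MR²) = 0.4.
With ω = v/R, KE_trans = ½Mv² and KE_rot = ½Iω² = ½kMv², so KE_total = ½(1+k)Mv².
The rotational fraction is therefore k/(1+k) = 0.4/1.4 ≈ 0.286.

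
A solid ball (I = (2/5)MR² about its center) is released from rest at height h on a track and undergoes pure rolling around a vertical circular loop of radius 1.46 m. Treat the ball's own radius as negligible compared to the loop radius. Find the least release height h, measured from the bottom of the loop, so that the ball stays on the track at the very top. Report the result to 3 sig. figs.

With I = (2/5)MR², the ratio k = I/(MR²) is 0.4.
At the top of the loop, the minimum-contact condition is Mg = Mv_top²/r, so v_top² = gr.
With ω = v/R, the kinetic energy at speed v is ½(1+k)Mv² = (7/10)Mv².
Energy conservation from release (height h) to the top (height 2r): Mgh = Mg(2r) + (7/10)M·gr.
Thus h_min = 2r + (1+k)r/2 = r(2 + 1.4/2) = 1.46 × 2.7 ≈ 3.94 m.

h_min ≈ 3.94 m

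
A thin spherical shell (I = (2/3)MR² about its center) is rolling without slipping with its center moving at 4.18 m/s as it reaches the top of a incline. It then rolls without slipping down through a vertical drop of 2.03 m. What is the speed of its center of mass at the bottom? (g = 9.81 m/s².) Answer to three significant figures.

With I = (2/3)MR², the ratio k = I/(MR²) is 2/3.
Rolling without slipping gives ω = v/R, so the total kinetic energy is ½Mv² + ½Iω² = ½(1+k)Mv² = (5/6)Mv².
Energy conservation: (5/6)Mv₀² + Mgh = (5/6)Mv², so v² = v₀² + 2gh/(1+k).
v = √(4.18² + 2×9.81×2.03/1.667) = √41.37 ≈ 6.43 m/s.

v ≈ 6.43 m/s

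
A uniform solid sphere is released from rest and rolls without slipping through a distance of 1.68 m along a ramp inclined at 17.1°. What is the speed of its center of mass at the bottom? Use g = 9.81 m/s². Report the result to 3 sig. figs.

For this body I = (2/5)MR², i.e. k = I/(MR²) = 0.4.
Since it rolls without slipping, ω = v/R and KE = ½Mv² + ½Iω² = ½(1+k)Mv² = (7/10)Mv².
The vertical drop is h = L sinθ = 1.68 × sin17.1° = 0.494 m.
Setting Mgh = (7/10)Mv² gives v = √(2gh/(1+k)) = √(2·9.81·0.494/1.4) ≈ 2.63 m/s.

v ≈ 2.63 m/s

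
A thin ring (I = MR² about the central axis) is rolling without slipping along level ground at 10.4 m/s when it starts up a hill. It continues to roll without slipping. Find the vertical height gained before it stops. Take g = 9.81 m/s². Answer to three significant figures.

For this body I = MR², i.e. k = I/(MR²) = 1.
The rolling condition ω = v/R makes the rotational term ½I(v/R)² = ½kMv², so KE_total = ½(1+k)Mv² = Mv².
At the top the kinetic energy is zero, so Mv₀² = Mgh.
Thus h = (1+k)v₀²/(2g) = 2 × 10.4² / (2 × 9.81) ≈ 11.0 m.

h ≈ 11.0 m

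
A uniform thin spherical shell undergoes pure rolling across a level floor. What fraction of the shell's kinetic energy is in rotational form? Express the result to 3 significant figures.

The moment of inertia is (2/3)MR², giving k ≡ I/(MR²) = 2/3.
With ω = v/R, KE_trans = ½Mv² and KE_rot = ½Iω² = ½kMv², so KE_total = ½(1+k)Mv².
The rotational fraction is therefore k/(1+k) = (2/3)/1.667 ≈ 0.400.

fraction ≈ 0.400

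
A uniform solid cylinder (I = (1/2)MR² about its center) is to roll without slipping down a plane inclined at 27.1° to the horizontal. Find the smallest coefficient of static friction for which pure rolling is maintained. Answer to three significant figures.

μ_min ≈ 0.171

Here I = (1/2)MR², so the shape factor k = I/(MR²) = 0.5.
Translational: Mg sinθ − f = Ma. Rotational about the CM: fR = Iα = kMRa, so f = kMa.
These give a = g sinθ/(1+k) and the required friction f = kMg sinθ/(1+k).
With N = Mg cosθ, the no-slip condition f ≤ μN gives μ_min = f/N = k tanθ/(1+k).
μ_min = 0.5 × tan27.1° / 1.5 ≈ 0.171.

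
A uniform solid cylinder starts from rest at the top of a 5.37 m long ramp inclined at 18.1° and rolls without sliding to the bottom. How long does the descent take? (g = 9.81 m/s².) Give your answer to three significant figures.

With I = (1/2)MR², the ratio k = I/(MR²) is 0.5.
Newton's second law down the slope: Mg sinθ − f = Ma. The torque equation fR = Iα (with α = a/R) gives f = kMa.
Hence a = g sinθ/(1+k) = 9.81×sin18.1°/1.5 = 2.032 m/s².
With constant a from rest, t = √(2L/a) = √(2·5.37/2.032) ≈ 2.30 s.

t ≈ 2.30 s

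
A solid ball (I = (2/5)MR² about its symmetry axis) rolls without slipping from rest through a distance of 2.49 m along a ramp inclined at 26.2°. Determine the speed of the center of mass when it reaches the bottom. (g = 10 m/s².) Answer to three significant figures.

The moment of inertia is (2/5)MR², giving k ≡ I/(MR²) = 0.4.
The rolling condition ω = v/R makes the rotational term ½I(v/R)² = ½kMv², so KE_total = ½(1+k)Mv² = (7/10)Mv².
The vertical drop is h = L sinθ = 2.49 × sin26.2° = 1.099 m.
Energy conservation: Mgh = (7/10)Mv², so v = √(2gh/(1+k)) = √(2 × 10 × 1.099 / 1.4) ≈ 3.96 m/s.

v ≈ 3.96 m/s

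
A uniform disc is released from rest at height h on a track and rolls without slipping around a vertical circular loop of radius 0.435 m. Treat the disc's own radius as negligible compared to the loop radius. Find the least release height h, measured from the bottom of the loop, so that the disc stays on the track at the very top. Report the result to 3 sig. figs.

Here I = (1/2)MR², so the shape factor k = I/(MR²) = 0.5.
At the top, contact is just lost when gravity alone supplies the centripetal force: Mg = Mv_top²/r, i.e. v_top² = gr.
With ω = v/R, the kinetic energy at speed v is ½(1+k)Mv² = (3/4)Mv².
Energy conservation from release (height h) to the top (height 2r): Mgh = Mg(2r) + (3/4)M·gr.
Thus h_min = 2r + (1+k)r/2 = r(2 + 1.5/2) = 0.435 × 2.75 ≈ 1.20 m.

h_min ≈ 1.20 m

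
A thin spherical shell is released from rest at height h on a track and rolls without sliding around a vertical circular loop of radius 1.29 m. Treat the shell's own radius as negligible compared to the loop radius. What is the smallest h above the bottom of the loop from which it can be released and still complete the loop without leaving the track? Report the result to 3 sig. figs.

h_min ≈ 3.66 m

With I = (2/3)MR², the ratio k = I/(MR²) is 2/3.
At the top of the loop, the minimum-contact condition is Mg = Mv_top²/r, so v_top² = gr.
With ω = v/R, the kinetic energy at speed v is ½(1+k)Mv² = (5/6)Mv².
Energy conservation from release (height h) to the top (height 2r): Mgh = Mg(2r) + (5/6)M·gr.
Thus h_min = 2r + (1+k)r/2 = r(2 + 1.667/2) = 1.29 × 2.833 ≈ 3.66 m.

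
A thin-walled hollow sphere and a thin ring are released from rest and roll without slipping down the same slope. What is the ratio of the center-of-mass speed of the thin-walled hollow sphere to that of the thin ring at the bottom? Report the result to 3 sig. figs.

v_ratio ≈ 1.10

Each satisfies Mgh = ½(1+k)Mv² with k = I/(MR²), so v ∝ 1/√(1+k).
For the thin-walled hollow sphere k = 2/3; for the thin ring k = 1.
v₁/v₂ = √((1+k₂)/(1+k₁)) = √(2/1.667) ≈ 1.10.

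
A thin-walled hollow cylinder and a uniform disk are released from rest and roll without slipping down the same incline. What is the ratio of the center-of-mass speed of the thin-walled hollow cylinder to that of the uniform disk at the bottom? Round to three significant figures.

Each satisfies Mgh = ½(1+k)Mv² with k = I/(MR²), so v ∝ 1/√(1+k).
For the thin-walled hollow cylinder k = 1; for the uniform disk k = 0.5.
v₁/v₂ = √((1+k₂)/(1+k₁)) = √(1.5/2) ≈ 0.866.

v_ratio ≈ 0.866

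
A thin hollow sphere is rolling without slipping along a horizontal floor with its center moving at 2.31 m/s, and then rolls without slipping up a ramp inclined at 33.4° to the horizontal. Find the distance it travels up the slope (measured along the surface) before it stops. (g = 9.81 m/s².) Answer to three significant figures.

For this body I = (2/3)MR², i.e. k = I/(MR²) = 2/3.
Pure rolling means v = ωR; then KE = ½Mv² + ½I(v/R)² = ½(1+k)Mv² = (5/6)Mv².
Setting this equal to Mgh gives the vertical rise h = (1+k)v₀²/(2g) = 1.667×2.31²/(2×9.81) = 0.4533 m.
The distance along the slope is d = h/sinθ = 0.4533/sin33.4° ≈ 0.823 m.

d ≈ 0.823 m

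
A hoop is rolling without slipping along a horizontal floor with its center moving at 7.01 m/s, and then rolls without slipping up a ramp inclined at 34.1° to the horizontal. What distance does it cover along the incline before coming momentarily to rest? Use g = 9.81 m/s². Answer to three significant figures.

For this body I = MR², i.e. k = I/(MR²) = 1.
Since it rolls without slipping, ω = v/R and KE = ½Mv² + ½Iω² = ½(1+k)Mv² = Mv².
Setting this equal to Mgh gives the vertical rise h = (1+k)v₀²/(2g) = 2×7.01²/(2×9.81) = 5.009 m.
The distance along the slope is d = h/sinθ = 5.009/sin34.1° ≈ 8.93 m.

d ≈ 8.93 m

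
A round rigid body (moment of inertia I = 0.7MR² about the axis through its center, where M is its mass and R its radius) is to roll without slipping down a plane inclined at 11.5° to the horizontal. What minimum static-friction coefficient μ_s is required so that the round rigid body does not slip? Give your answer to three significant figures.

μ_min ≈ 0.0838

Here I = 0.7MR², so the shape factor k = I/(MR²) = 0.7.
Newton's second law down the slope: Mg sinθ − f = Ma. The torque equation fR = Iα (with α = a/R) gives f = kMa.
These give a = g sinθ/(1+k) and the required friction f = kMg sinθ/(1+k).
The normal force is N = Mg cosθ, so μ_min = f/N = k tanθ/(1+k).
μ_min = 0.7 × tan11.5° / 1.7 ≈ 0.0838.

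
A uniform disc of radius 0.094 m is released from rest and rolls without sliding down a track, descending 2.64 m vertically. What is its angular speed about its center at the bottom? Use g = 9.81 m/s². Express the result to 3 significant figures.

With I = (1/2)MR², the ratio k = I/(MR²) is 0.5.
The rolling condition ω = v/R makes the rotational term ½I(v/R)² = ½kMv², so KE_total = ½(1+k)Mv² = (3/4)Mv².
Energy conservation Mgh = ½(1+k)Mv² gives v = √(2gh/(1+k)) = √(2 × 9.81 × 2.64 / 1.5) = 5.876 m/s.
Then ω = v/R = 5.876 / 0.094 ≈ 62.5 rad/s.

ω ≈ 62.5 rad/s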